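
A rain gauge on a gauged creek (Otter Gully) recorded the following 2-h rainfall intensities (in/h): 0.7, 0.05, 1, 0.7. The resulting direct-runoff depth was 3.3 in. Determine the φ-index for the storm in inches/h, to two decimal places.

Only the 3 blocks with intensity above φ contribute runoff: 0.7, 1, 0.7 in/h.
Σ(I−φ)·Δt = d  ⇒  (0.7+1+0.7 − 3φ)·2 = 3.3
φ = (2.400 − 3.3/2) / 3 = 0.25 in/h.

φ ≈ 0.25 in/h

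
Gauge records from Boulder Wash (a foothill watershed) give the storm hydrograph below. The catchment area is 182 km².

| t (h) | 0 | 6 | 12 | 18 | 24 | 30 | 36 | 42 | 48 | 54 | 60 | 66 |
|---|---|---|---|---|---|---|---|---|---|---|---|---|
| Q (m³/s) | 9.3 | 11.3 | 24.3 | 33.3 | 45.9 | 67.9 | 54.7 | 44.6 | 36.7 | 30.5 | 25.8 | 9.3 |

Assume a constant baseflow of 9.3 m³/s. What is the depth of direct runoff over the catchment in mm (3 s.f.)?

Direct runoff: 0.0, 2.0, 15.0, 24.0, 36.6, 58.6, 45.4, 35.3, 27.4, 21.2, 16.5, 0.0 m³/s; ΣQ_DR = 282.0 m³/s.
V = ΣQ_DR · Δt = 282.0 × 21600 s = 6.091 × 10^6 m³.
Over A = 182 km², depth = V / A = 33.5 mm.

d ≈ 33.5 mm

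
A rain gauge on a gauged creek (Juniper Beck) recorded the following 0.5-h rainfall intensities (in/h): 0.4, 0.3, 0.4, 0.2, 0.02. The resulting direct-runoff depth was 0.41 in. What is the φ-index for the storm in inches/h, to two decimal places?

φ ≈ 0.12 in/h

Only the 4 blocks with intensity above φ contribute runoff: 0.4, 0.3, 0.4, 0.2 in/h.
Σ(I−φ)·Δt = d  ⇒  (0.4+0.3+0.4+0.2 − 4φ)·0.5 = 0.41
φ = (1.300 − 0.41/0.5) / 4 = 0.12 in/h.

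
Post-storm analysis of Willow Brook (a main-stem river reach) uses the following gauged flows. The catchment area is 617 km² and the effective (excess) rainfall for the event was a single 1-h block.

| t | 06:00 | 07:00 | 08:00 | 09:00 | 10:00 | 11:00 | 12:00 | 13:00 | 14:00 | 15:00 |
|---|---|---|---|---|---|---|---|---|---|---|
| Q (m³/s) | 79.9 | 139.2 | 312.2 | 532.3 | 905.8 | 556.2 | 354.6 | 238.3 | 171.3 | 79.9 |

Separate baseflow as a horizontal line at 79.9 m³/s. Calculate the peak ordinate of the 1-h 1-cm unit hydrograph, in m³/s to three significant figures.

Direct runoff: 0.0, 59.3, 232.3, 452.4, 825.9, 476.3, 274.7, 158.4, 91.4, 0.0 m³/s; ΣQ_DR = 2571 m³/s, peak = 825.9 m³/s.
Runoff depth d = ΣQ_DR·Δt / A = 2571 × 3600 / (617 km²) = 15.00 mm.
The 1-cm UH is the DRH scaled by (10 mm)/d, so U_p = 825.9 × 10/15.00 = 551 m³/s.

U_p ≈ 551 m³/s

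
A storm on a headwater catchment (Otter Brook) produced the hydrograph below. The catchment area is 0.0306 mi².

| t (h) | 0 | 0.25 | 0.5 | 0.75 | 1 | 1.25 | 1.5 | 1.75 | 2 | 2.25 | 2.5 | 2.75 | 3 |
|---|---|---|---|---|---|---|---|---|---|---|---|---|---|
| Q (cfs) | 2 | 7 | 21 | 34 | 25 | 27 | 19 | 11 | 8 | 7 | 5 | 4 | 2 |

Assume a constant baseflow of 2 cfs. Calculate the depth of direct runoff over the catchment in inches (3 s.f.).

d ≈ 1.85 in

Direct runoff: 0.0, 5.0, 19.0, 32.0, 23.0, 25.0, 17.0, 9.0, 6.0, 5.0, 3.0, 2.0, 0.0 cfs; ΣQ_DR = 146.0 cfs.
V = ΣQ_DR · Δt = 146.0 × 900 s = 1.314 × 10^5 ft³.
Over A = 0.0306 mi², depth = V / A = 1.85 in.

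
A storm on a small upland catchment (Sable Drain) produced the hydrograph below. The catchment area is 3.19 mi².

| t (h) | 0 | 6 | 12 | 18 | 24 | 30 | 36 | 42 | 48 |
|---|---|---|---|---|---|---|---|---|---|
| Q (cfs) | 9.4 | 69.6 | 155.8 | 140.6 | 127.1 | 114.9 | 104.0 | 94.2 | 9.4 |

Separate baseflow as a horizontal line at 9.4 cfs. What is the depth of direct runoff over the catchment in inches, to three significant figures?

Direct runoff: 0.0, 60.2, 146.4, 131.2, 117.7, 105.5, 94.6, 84.8, 0.0 cfs; ΣQ_DR = 740.4 cfs.
V = ΣQ_DR · Δt = 740.4 × 21600 s = 1.599 × 10^7 ft³.
Over A = 3.19 mi², depth = V / A = 2.16 in.

d ≈ 2.16 in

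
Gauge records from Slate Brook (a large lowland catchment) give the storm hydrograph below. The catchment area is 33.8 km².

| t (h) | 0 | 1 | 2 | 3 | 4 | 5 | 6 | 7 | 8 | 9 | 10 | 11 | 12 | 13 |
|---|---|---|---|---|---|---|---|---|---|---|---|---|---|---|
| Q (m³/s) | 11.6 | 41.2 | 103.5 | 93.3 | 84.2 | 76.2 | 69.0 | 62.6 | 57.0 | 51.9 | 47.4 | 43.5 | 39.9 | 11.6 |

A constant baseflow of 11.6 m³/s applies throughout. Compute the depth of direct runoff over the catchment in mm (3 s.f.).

Direct runoff: 0.0, 29.6, 91.9, 81.7, 72.6, 64.6, 57.4, 51.0, 45.4, 40.3, 35.8, 31.9, 28.3, 0.0 m³/s; ΣQ_DR = 630.5 m³/s.
V = ΣQ_DR · Δt = 630.5 × 3600 s = 2.270 × 10^6 m³.
Over A = 33.8 km², depth = V / A = 67.2 mm.

d ≈ 67.2 mm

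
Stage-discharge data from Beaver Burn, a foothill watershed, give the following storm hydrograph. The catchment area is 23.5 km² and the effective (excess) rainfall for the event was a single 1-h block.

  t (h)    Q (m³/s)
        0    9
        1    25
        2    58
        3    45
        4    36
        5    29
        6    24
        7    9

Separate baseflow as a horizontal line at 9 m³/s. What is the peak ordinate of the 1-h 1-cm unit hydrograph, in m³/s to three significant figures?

U_p ≈ 19.6 m³/s

Direct runoff: 0.0, 16.0, 49.0, 36.0, 27.0, 20.0, 15.0, 0.0 m³/s; ΣQ_DR = 163.0 m³/s, peak = 49.0 m³/s.
Runoff depth d = ΣQ_DR·Δt / A = 163.0 × 3600 / (23.5 km²) = 24.97 mm.
The 1-cm UH is the DRH scaled by (10 mm)/d, so U_p = 49.0 × 10/24.97 = 19.6 m³/s.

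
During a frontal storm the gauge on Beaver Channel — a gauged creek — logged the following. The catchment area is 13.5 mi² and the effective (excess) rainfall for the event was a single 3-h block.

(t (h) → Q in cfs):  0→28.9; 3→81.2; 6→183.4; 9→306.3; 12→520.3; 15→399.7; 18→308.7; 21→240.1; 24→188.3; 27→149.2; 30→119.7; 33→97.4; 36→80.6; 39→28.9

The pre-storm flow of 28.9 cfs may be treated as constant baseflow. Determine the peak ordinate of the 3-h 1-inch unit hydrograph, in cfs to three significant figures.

U_p ≈ 613 cfs

Direct runoff: 0.0, 52.3, 154.5, 277.4, 491.4, 370.8, 279.8, 211.2, 159.4, 120.3, 90.8, 68.5, 51.7, 0.0 cfs; ΣQ_DR = 2328 cfs, peak = 491.4 cfs.
Runoff depth d = ΣQ_DR·Δt / A = 2328 × 10800 / (13.5 mi²) = 0.8017 in.
The 1-inch UH is the DRH scaled by (1 in)/d, so U_p = 491.4 × 1/0.8017 = 613 cfs.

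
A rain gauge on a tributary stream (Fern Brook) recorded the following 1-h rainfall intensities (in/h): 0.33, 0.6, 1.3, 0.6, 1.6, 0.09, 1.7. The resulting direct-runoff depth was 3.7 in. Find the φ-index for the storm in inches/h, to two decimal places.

φ ≈ 0.42 in/h

Only the 5 blocks with intensity above φ contribute runoff: 0.6, 1.3, 0.6, 1.6, 1.7 in/h.
Σ(I−φ)·Δt = d  ⇒  (0.6+1.3+0.6+1.6+1.7 − 5φ)·1 = 3.7
φ = (5.800 − 3.7/1) / 5 = 0.42 in/h.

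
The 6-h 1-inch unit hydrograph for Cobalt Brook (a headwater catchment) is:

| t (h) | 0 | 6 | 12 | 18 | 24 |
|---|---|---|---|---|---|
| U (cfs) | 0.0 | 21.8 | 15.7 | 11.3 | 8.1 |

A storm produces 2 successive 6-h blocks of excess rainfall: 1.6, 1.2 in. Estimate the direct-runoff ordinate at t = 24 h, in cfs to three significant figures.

Q ≈ 26.5 cfs

By discrete convolution, Q_j = Σ (P_i / 1 in) · U_{j−i}.
At t = 24 h (j=4): Q = (1.6/1)·8.1 + (1.2/1)·11.3 = 26.5 cfs.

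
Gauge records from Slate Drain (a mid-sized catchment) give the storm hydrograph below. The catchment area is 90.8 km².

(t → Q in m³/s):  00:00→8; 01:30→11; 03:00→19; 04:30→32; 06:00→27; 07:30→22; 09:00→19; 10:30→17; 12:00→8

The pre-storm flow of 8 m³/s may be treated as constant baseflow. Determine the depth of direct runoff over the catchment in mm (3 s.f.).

d ≈ 5.41 mm

Direct runoff: 0.0, 3.0, 11.0, 24.0, 19.0, 14.0, 11.0, 9.0, 0.0 m³/s; ΣQ_DR = 91.00 m³/s.
V = ΣQ_DR · Δt = 91.00 × 5400 s = 4.914 × 10^5 m³.
Over A = 90.8 km², depth = V / A = 5.41 mm.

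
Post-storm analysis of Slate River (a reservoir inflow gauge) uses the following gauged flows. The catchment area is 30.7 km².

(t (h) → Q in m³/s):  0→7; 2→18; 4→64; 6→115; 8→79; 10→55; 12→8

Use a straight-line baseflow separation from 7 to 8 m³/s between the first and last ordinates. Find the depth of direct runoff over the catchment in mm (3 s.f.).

Direct runoff: 0.00, 10.83, 56.67, 107.50, 71.33, 47.17, 0.00 m³/s; ΣQ_DR = 293.5 m³/s.
V = ΣQ_DR · Δt = 293.5 × 7200 s = 2.113 × 10^6 m³.
Over A = 30.7 km², depth = V / A = 68.8 mm.

d ≈ 68.8 mm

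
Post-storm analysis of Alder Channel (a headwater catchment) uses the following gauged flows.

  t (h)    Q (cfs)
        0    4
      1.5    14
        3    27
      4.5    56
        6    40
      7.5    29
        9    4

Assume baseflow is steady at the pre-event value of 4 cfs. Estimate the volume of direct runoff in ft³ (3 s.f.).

V ≈ 7.88 × 10^5 ft³

Direct-runoff ordinates (Q − Q_b): 0.0, 10.0, 23.0, 52.0, 36.0, 25.0, 0.0 cfs.
ΣQ_DR = 146.0 cfs.
With Δt = 1.5 h = 5400 s, V = ΣQ_DR · Δt = 146.0 × 5400 = 7.88 × 10^5 ft³.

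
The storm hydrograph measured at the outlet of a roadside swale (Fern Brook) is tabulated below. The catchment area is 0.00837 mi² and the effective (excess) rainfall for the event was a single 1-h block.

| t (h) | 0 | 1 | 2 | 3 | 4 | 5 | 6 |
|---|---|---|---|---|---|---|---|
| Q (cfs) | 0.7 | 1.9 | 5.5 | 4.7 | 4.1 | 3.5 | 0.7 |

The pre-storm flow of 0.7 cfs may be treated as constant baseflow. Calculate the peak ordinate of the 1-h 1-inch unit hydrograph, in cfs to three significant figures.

Direct runoff: 0.0, 1.2, 4.8, 4.0, 3.4, 2.8, 0.0 cfs; ΣQ_DR = 16.20 cfs, peak = 4.8 cfs.
Runoff depth d = ΣQ_DR·Δt / A = 16.20 × 3600 / (0.00837 mi²) = 2.999 in.
The 1-inch UH is the DRH scaled by (1 in)/d, so U_p = 4.8 × 1/2.999 = 1.60 cfs.

U_p ≈ 1.60 cfs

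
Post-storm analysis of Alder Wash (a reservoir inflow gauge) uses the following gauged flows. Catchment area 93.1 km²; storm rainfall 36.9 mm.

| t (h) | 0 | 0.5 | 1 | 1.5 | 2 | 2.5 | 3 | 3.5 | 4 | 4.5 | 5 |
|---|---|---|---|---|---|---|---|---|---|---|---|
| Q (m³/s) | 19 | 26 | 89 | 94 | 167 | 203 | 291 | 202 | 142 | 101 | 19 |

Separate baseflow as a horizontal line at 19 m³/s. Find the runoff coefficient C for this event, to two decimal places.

C ≈ 0.60

ΣQ_DR = 1144 m³/s; V = ΣQ_DR·Δt = 2.059 × 10^6 m³.
Runoff depth d = V / A = 22.12 mm.
C = d / P = 22.12 / 36.9 = 0.60.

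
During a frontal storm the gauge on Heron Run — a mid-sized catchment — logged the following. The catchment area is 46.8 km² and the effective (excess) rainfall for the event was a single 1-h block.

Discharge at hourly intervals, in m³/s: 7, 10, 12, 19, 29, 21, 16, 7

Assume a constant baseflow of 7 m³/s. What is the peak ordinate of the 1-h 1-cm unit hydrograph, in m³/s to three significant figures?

U_p ≈ 44.0 m³/s

Direct runoff: 0.0, 3.0, 5.0, 12.0, 22.0, 14.0, 9.0, 0.0 m³/s; ΣQ_DR = 65.00 m³/s, peak = 22.0 m³/s.
Runoff depth d = ΣQ_DR·Δt / A = 65.00 × 3600 / (46.8 km²) = 5.000 mm.
The 1-cm UH is the DRH scaled by (10 mm)/d, so U_p = 22.0 × 10/5.000 = 44.0 m³/s.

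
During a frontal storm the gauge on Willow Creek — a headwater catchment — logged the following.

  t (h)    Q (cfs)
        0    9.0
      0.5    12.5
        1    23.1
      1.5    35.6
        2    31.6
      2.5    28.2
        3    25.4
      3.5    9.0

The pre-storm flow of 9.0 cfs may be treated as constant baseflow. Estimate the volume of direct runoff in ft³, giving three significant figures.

V ≈ 1.84 × 10^5 ft³

Direct-runoff ordinates (Q − Q_b): 0.0, 3.5, 14.1, 26.6, 22.6, 19.2, 16.4, 0.0 cfs.
ΣQ_DR = 102.4 cfs.
With Δt = 0.5 h = 1800 s, V = ΣQ_DR · Δt = 102.4 × 1800 = 1.84 × 10^5 ft³.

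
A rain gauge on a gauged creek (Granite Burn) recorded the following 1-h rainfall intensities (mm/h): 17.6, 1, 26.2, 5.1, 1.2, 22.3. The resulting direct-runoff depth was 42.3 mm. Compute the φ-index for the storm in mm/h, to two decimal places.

Only the 3 blocks with intensity above φ contribute runoff: 17.6, 26.2, 22.3 mm/h.
Σ(I−φ)·Δt = d  ⇒  (17.6+26.2+22.3 − 3φ)·1 = 42.3
φ = (66.10 − 42.3/1) / 3 = 7.93 mm/h.

φ ≈ 7.93 mm/h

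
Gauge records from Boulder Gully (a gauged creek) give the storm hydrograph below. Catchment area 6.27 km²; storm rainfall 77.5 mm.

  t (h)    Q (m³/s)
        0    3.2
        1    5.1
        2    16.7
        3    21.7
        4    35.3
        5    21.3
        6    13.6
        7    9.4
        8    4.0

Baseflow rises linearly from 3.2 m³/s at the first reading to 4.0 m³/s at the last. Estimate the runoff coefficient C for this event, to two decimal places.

ΣQ_DR = 97.90 m³/s; V = ΣQ_DR·Δt = 3.524 × 10^5 m³.
Runoff depth d = V / A = 56.21 mm.
C = d / P = 56.21 / 77.5 = 0.73.

C ≈ 0.73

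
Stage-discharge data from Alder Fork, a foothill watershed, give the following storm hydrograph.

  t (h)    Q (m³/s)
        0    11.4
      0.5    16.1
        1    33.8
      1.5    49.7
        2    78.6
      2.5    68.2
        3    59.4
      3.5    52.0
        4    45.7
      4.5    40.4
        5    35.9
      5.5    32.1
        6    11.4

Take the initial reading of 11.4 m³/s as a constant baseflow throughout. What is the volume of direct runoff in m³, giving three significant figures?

V ≈ 6.96 × 10^5 m³

Direct-runoff ordinates (Q − Q_b): 0.0, 4.7, 22.4, 38.3, 67.2, 56.8, 48.0, 40.6, 34.3, 29.0, 24.5, 20.7, 0.0 m³/s.
ΣQ_DR = 386.5 m³/s.
With Δt = 0.5 h = 1800 s, V = ΣQ_DR · Δt = 386.5 × 1800 = 6.96 × 10^5 m³.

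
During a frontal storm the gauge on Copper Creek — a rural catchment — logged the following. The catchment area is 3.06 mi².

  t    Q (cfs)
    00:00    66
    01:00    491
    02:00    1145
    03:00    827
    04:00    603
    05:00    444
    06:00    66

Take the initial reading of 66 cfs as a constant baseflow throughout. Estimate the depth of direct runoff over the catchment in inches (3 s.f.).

Direct runoff: 0.0, 425.0, 1079.0, 761.0, 537.0, 378.0, 0.0 cfs; ΣQ_DR = 3180 cfs.
V = ΣQ_DR · Δt = 3180 × 3600 s = 1.145 × 10^7 ft³.
Over A = 3.06 mi², depth = V / A = 1.61 in.

d ≈ 1.61 in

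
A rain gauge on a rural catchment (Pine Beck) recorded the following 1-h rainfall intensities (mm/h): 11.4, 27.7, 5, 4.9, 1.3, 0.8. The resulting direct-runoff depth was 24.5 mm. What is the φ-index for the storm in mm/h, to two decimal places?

Only the 2 blocks with intensity above φ contribute runoff: 11.4, 27.7 mm/h.
Σ(I−φ)·Δt = d  ⇒  (11.4+27.7 − 2φ)·1 = 24.5
φ = (39.10 − 24.5/1) / 2 = 7.30 mm/h.

φ ≈ 7.30 mm/h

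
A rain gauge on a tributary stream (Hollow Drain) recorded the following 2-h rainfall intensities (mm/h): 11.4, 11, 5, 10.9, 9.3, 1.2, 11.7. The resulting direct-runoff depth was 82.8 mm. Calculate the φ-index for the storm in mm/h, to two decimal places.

Only the 6 blocks with intensity above φ contribute runoff: 11.4, 11, 5, 10.9, 9.3, 11.7 mm/h.
Σ(I−φ)·Δt = d  ⇒  (11.4+11+5+10.9+9.3+11.7 − 6φ)·2 = 82.8
φ = (59.30 − 82.8/2) / 6 = 2.98 mm/h.

φ ≈ 2.98 mm/h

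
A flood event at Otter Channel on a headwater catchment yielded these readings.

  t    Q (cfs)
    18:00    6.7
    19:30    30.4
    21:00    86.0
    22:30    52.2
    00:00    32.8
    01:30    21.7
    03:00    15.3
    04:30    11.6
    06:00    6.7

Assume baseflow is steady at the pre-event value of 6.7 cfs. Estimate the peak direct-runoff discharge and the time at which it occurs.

Subtracting baseflow gives direct-runoff ordinates: 0.0, 23.7, 79.3, 45.5, 26.1, 15.0, 8.6, 4.9, 0.0 cfs.
The maximum is 79.3 cfs, occurring at the reading for t = 21:00.

Q_p = 79.3 cfs at t = 21:00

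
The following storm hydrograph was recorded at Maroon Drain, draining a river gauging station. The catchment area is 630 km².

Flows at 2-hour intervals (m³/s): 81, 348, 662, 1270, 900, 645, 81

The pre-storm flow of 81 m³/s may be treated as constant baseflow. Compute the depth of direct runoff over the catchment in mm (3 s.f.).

d ≈ 39.1 mm

Direct runoff: 0.0, 267.0, 581.0, 1189.0, 819.0, 564.0, 0.0 m³/s; ΣQ_DR = 3420 m³/s.
V = ΣQ_DR · Δt = 3420 × 7200 s = 2.462 × 10^7 m³.
Over A = 630 km², depth = V / A = 39.1 mm.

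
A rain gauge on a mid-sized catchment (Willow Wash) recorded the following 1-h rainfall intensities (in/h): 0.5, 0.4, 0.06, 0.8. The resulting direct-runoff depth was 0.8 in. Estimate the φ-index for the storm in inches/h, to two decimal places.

φ ≈ 0.30 in/h

Only the 3 blocks with intensity above φ contribute runoff: 0.5, 0.4, 0.8 in/h.
Σ(I−φ)·Δt = d  ⇒  (0.5+0.4+0.8 − 3φ)·1 = 0.8
φ = (1.700 − 0.8/1) / 3 = 0.30 in/h.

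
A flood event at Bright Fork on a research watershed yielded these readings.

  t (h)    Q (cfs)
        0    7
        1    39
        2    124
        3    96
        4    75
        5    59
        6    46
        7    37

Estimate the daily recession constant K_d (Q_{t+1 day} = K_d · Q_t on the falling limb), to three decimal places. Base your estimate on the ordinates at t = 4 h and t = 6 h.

Between t = 4 h and t = 6 h the flow falls from 75 to 46 cfs over 2×1 h = 2 h.
Per-interval ratio K = (46/75)^(1/2) = 0.7832; K_d = K^(24/1) = 0.003.

K_d ≈ 0.003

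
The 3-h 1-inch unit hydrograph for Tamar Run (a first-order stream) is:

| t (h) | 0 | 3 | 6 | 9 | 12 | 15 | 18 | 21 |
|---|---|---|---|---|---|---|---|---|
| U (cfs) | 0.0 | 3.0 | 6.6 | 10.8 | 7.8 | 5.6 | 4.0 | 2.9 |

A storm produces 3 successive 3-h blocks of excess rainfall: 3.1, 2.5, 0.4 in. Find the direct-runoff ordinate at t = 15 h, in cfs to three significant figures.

By discrete convolution, Q_j = Σ (P_i / 1 in) · U_{j−i}.
At t = 15 h (j=5): Q = (3.1/1)·5.6 + (2.5/1)·7.8 + (0.4/1)·10.8 = 41.2 cfs.

Q ≈ 41.2 cfs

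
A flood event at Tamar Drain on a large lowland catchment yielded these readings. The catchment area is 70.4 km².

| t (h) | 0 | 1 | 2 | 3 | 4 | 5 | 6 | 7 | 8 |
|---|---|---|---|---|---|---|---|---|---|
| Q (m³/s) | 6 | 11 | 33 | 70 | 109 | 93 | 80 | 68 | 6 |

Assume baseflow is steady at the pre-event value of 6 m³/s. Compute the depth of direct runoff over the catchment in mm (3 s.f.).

Direct runoff: 0.0, 5.0, 27.0, 64.0, 103.0, 87.0, 74.0, 62.0, 0.0 m³/s; ΣQ_DR = 422.0 m³/s.
V = ΣQ_DR · Δt = 422.0 × 3600 s = 1.519 × 10^6 m³.
Over A = 70.4 km², depth = V / A = 21.6 mm.

d ≈ 21.6 mm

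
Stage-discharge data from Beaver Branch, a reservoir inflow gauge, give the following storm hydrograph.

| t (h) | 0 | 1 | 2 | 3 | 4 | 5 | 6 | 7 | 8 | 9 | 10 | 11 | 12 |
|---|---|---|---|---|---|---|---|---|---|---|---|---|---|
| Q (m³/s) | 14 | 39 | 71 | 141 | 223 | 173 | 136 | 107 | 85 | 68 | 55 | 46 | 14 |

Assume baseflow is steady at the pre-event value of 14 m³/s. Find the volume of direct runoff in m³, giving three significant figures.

Direct-runoff ordinates (Q − Q_b): 0.0, 25.0, 57.0, 127.0, 209.0, 159.0, 122.0, 93.0, 71.0, 54.0, 41.0, 32.0, 0.0 m³/s.
ΣQ_DR = 990.0 m³/s.
With Δt = 1 h = 3600 s, V = ΣQ_DR · Δt = 990.0 × 3600 = 3.56 × 10^6 m³.

V ≈ 3.56 × 10^6 m³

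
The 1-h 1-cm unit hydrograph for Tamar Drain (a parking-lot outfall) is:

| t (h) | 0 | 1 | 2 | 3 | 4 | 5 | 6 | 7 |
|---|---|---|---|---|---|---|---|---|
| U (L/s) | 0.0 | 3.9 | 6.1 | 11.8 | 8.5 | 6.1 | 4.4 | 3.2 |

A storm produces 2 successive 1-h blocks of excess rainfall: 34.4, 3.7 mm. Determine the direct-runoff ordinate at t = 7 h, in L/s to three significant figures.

By discrete convolution, Q_j = Σ (P_i / 10 mm) · U_{j−i}.
At t = 7 h (j=7): Q = (34.4/10)·3.2 + (3.7/10)·4.4 = 12.6 L/s.

Q ≈ 12.6 L/s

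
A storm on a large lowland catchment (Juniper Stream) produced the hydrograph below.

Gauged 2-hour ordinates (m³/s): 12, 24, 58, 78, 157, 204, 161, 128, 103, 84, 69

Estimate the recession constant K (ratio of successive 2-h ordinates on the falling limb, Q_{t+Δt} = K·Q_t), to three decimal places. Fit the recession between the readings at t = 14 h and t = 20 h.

K ≈ 0.814

Using the recession-limb readings at t = 14 h and t = 20 h: Q falls from 128 to 69 m³/s over 3 intervals.
K = (Q₂/Q₁)^(1/3) = (69/128)^(1/3) = 0.814.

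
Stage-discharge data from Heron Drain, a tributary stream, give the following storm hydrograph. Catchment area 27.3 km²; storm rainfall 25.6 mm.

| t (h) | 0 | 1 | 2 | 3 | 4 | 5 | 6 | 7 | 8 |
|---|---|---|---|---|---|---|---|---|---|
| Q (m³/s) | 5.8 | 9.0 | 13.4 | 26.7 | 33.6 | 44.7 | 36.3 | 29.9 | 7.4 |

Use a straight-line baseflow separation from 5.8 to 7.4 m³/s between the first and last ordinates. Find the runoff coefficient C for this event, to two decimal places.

C ≈ 0.76

ΣQ_DR = 147.4 m³/s; V = ΣQ_DR·Δt = 5.306 × 10^5 m³.
Runoff depth d = V / A = 19.44 mm.
C = d / P = 19.44 / 25.6 = 0.76.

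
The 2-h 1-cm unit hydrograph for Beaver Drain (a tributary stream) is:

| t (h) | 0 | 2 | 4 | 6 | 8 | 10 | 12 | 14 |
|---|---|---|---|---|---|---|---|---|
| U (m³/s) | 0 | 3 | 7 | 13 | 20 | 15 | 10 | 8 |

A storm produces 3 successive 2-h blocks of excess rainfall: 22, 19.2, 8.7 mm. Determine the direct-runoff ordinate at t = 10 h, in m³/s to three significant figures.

Q ≈ 82.7 m³/s

By discrete convolution, Q_j = Σ (P_i / 10 mm) · U_{j−i}.
At t = 10 h (j=5): Q = (22/10)·15 + (19.2/10)·20 + (8.7/10)·13 = 82.7 m³/s.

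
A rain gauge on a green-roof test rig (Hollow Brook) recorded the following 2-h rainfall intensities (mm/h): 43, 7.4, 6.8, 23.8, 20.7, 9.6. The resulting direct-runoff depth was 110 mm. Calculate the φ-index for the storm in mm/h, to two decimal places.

φ ≈ 10.83 mm/h

Only the 3 blocks with intensity above φ contribute runoff: 43, 23.8, 20.7 mm/h.
Σ(I−φ)·Δt = d  ⇒  (43+23.8+20.7 − 3φ)·2 = 110
φ = (87.50 − 110/2) / 3 = 10.83 mm/h.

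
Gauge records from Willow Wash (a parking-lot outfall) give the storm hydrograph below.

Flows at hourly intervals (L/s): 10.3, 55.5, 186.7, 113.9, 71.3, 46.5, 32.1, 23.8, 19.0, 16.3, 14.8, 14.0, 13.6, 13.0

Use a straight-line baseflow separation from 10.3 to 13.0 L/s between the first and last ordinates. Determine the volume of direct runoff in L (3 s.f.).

Direct-runoff ordinates (Q − Q_b): 0.00, 44.99, 175.98, 102.98, 60.17, 35.16, 20.55, 12.05, 7.04, 4.13, 2.42, 1.42, 0.81, 0.00 L/s.
ΣQ_DR = 467.7 L/s.
With Δt = 1 h = 3600 s, V = ΣQ_DR · Δt = 467.7 × 3600 = 1.68 × 10^6 L.

V ≈ 1.68 × 10^6 L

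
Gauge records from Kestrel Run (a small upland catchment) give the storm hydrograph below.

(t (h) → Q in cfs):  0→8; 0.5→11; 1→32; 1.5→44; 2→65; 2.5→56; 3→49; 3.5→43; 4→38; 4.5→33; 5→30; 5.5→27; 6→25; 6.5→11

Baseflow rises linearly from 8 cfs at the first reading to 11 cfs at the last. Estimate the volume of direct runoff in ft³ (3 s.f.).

Direct-runoff ordinates (Q − Q_b): 0.00, 2.77, 23.54, 35.31, 56.08, 46.85, 39.62, 33.38, 28.15, 22.92, 19.69, 16.46, 14.23, 0.00 cfs.
ΣQ_DR = 339.0 cfs.
With Δt = 0.5 h = 1800 s, V = ΣQ_DR · Δt = 339.0 × 1800 = 6.10 × 10^5 ft³.

V ≈ 6.10 × 10^5 ft³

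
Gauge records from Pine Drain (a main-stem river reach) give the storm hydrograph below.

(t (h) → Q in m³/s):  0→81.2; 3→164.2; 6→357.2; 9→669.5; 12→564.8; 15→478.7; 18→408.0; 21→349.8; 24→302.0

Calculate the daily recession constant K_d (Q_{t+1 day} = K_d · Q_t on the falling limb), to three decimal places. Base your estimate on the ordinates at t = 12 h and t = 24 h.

K_d ≈ 0.286

Between t = 12 h and t = 24 h the flow falls from 564.8 to 302.0 m³/s over 4×3 h = 12 h.
Per-interval ratio K = (302.0/564.8)^(1/4) = 0.8551; K_d = K^(24/3) = 0.286.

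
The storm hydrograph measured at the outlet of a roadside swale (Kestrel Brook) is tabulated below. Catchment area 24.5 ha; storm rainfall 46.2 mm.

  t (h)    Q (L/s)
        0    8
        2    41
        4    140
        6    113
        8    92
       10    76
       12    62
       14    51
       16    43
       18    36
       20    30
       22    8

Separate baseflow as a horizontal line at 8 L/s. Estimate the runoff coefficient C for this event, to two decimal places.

ΣQ_DR = 604.0 L/s; V = ΣQ_DR·Δt = 4.349 × 10^6 L.
Runoff depth d = V / A = 17.75 mm.
C = d / P = 17.75 / 46.2 = 0.38.

C ≈ 0.38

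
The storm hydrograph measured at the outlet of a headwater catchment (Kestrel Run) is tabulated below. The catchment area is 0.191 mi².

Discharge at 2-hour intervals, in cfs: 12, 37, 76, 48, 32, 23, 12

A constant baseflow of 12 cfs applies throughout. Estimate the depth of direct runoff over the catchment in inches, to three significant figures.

d ≈ 2.53 in

Direct runoff: 0.0, 25.0, 64.0, 36.0, 20.0, 11.0, 0.0 cfs; ΣQ_DR = 156.0 cfs.
V = ΣQ_DR · Δt = 156.0 × 7200 s = 1.123 × 10^6 ft³.
Over A = 0.191 mi², depth = V / A = 2.53 in.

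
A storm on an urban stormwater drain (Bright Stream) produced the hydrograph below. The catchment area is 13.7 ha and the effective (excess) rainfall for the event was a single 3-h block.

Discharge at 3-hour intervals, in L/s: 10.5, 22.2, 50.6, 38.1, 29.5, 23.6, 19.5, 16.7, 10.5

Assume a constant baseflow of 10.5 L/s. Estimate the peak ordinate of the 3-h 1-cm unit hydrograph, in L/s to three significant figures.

U_p ≈ 40.1 L/s

Direct runoff: 0.0, 11.7, 40.1, 27.6, 19.0, 13.1, 9.0, 6.2, 0.0 L/s; ΣQ_DR = 126.7 L/s, peak = 40.1 L/s.
Runoff depth d = ΣQ_DR·Δt / A = 126.7 × 10800 / (13.7 ha) = 9.988 mm.
The 1-cm UH is the DRH scaled by (10 mm)/d, so U_p = 40.1 × 10/9.988 = 40.1 L/s.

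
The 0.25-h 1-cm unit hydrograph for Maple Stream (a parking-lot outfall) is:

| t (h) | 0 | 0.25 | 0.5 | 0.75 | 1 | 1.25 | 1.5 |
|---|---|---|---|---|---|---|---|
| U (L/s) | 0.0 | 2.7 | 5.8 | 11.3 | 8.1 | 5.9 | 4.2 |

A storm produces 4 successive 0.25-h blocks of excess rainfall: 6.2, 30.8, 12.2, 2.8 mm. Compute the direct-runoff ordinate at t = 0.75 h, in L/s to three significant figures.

By discrete convolution, Q_j = Σ (P_i / 10 mm) · U_{j−i}.
At t = 0.75 h (j=3): Q = (6.2/10)·11.3 + (30.8/10)·5.8 + (12.2/10)·2.7 + (2.8/10)·0.0 = 28.2 L/s.

Q ≈ 28.2 L/s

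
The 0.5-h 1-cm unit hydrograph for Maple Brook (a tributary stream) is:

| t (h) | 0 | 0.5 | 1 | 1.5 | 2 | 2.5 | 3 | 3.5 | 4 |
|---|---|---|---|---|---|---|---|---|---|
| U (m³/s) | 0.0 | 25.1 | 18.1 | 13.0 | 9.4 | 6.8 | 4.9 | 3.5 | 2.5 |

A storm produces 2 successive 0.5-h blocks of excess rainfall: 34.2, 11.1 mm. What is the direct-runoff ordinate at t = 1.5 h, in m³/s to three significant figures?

Q ≈ 64.6 m³/s

By discrete convolution, Q_j = Σ (P_i / 10 mm) · U_{j−i}.
At t = 1.5 h (j=3): Q = (34.2/10)·13.0 + (11.1/10)·18.1 = 64.6 m³/s.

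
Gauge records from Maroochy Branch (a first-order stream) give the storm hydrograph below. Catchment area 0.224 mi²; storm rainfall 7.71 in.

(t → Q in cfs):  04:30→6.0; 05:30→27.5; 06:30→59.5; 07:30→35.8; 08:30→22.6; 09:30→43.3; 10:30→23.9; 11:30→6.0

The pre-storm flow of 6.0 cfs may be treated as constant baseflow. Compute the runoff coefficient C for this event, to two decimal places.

C ≈ 0.16

ΣQ_DR = 176.6 cfs; V = ΣQ_DR·Δt = 6.358 × 10^5 ft³.
Runoff depth d = V / A = 1.222 in.
C = d / P = 1.222 / 7.71 = 0.16.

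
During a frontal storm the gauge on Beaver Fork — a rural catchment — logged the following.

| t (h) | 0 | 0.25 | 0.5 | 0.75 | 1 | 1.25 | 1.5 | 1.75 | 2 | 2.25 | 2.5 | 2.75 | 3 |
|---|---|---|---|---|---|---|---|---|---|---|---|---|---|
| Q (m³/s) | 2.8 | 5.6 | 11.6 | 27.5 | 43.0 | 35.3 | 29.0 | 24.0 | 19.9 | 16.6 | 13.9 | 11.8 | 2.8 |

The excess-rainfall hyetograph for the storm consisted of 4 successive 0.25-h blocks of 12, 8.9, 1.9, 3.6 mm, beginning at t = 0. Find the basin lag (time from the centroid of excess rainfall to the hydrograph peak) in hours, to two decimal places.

t_L ≈ 0.65 h

Centroid of excess rainfall: t_c = Σ P_i·t̄_i / ΣP_i = 0.3475 h (block centres at 0.125, 0.375, 0.625, 0.875 h).
Hydrograph peak occurs at t = 1 h, so basin lag t_L = 1 − 0.3475 = 0.65 h.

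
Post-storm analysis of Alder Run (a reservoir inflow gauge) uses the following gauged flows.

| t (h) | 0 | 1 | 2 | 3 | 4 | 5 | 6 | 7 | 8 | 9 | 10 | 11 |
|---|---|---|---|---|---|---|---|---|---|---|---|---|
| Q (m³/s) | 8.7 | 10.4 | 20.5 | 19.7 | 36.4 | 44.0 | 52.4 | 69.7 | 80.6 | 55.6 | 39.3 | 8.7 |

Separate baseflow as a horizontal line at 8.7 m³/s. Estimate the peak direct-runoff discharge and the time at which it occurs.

Subtracting baseflow gives direct-runoff ordinates: 0.0, 1.7, 11.8, 11.0, 27.7, 35.3, 43.7, 61.0, 71.9, 46.9, 30.6, 0.0 m³/s.
The maximum is 71.9 m³/s, occurring at the reading for t = 8 h.

Q_p = 71.9 m³/s at t = 8 h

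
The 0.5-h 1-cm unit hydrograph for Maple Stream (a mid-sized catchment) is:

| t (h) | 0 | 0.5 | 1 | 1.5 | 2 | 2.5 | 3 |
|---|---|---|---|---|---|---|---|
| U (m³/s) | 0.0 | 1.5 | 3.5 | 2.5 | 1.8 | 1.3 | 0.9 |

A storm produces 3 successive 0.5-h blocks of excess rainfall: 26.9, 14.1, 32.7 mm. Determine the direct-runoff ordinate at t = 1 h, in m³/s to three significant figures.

By discrete convolution, Q_j = Σ (P_i / 10 mm) · U_{j−i}.
At t = 1 h (j=2): Q = (26.9/10)·3.5 + (14.1/10)·1.5 + (32.7/10)·0.0 = 11.5 m³/s.

Q ≈ 11.5 m³/s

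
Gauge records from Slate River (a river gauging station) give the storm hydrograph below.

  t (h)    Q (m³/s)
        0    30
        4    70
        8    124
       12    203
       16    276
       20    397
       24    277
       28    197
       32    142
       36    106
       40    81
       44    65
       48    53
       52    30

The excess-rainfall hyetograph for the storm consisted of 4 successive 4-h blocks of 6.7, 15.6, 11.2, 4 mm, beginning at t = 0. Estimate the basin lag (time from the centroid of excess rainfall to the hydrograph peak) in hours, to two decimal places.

Centroid of excess rainfall: t_c = Σ P_i·t̄_i / ΣP_i = 7.3333 h (block centres at 2, 6, 10, 14 h).
Hydrograph peak occurs at t = 20 h, so basin lag t_L = 20 − 7.3333 = 12.67 h.

t_L ≈ 12.67 h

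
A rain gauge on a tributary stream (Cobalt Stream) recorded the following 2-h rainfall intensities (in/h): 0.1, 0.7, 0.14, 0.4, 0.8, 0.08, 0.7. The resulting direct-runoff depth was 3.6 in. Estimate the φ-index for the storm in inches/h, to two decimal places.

Only the 4 blocks with intensity above φ contribute runoff: 0.7, 0.4, 0.8, 0.7 in/h.
Σ(I−φ)·Δt = d  ⇒  (0.7+0.4+0.8+0.7 − 4φ)·2 = 3.6
φ = (2.600 − 3.6/2) / 4 = 0.20 in/h.

φ ≈ 0.20 in/h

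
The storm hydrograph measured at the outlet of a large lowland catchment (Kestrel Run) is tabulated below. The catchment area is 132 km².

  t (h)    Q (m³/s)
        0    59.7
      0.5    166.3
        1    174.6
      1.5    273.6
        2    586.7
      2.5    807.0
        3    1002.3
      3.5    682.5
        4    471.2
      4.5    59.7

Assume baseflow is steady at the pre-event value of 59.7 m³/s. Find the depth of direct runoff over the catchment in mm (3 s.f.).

Direct runoff: 0.0, 106.6, 114.9, 213.9, 527.0, 747.3, 942.6, 622.8, 411.5, 0.0 m³/s; ΣQ_DR = 3687 m³/s.
V = ΣQ_DR · Δt = 3687 × 1800 s = 6.636 × 10^6 m³.
Over A = 132 km², depth = V / A = 50.3 mm.

d ≈ 50.3 mm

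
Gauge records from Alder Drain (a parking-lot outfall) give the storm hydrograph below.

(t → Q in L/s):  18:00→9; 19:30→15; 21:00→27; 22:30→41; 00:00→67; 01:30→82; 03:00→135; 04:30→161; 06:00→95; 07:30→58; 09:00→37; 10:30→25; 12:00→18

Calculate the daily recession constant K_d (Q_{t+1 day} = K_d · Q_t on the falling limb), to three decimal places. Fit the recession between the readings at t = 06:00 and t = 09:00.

Between t = 06:00 and t = 09:00 the flow falls from 95 to 37 L/s over 2×1.5 h = 3 h.
Per-interval ratio K = (37/95)^(1/2) = 0.6241; K_d = K^(24/1.5) = 0.001.

K_d ≈ 0.001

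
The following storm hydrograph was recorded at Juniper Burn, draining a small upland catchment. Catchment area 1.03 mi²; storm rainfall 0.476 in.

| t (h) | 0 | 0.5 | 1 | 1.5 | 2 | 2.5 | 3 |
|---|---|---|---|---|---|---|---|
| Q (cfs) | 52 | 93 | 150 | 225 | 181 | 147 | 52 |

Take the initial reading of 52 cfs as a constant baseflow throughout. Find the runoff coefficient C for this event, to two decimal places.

C ≈ 0.85

ΣQ_DR = 536.0 cfs; V = ΣQ_DR·Δt = 9.648 × 10^5 ft³.
Runoff depth d = V / A = 0.4032 in.
C = d / P = 0.4032 / 0.476 = 0.85.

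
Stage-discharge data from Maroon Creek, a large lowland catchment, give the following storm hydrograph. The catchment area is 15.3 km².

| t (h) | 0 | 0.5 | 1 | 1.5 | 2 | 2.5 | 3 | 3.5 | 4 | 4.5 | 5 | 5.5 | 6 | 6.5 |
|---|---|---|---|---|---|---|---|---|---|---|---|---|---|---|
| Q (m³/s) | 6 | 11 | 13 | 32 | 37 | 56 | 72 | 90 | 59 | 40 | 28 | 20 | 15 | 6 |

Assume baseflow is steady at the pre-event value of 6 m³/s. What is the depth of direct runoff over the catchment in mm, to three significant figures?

Direct runoff: 0.0, 5.0, 7.0, 26.0, 31.0, 50.0, 66.0, 84.0, 53.0, 34.0, 22.0, 14.0, 9.0, 0.0 m³/s; ΣQ_DR = 401.0 m³/s.
V = ΣQ_DR · Δt = 401.0 × 1800 s = 7.218 × 10^5 m³.
Over A = 15.3 km², depth = V / A = 47.2 mm.

d ≈ 47.2 mm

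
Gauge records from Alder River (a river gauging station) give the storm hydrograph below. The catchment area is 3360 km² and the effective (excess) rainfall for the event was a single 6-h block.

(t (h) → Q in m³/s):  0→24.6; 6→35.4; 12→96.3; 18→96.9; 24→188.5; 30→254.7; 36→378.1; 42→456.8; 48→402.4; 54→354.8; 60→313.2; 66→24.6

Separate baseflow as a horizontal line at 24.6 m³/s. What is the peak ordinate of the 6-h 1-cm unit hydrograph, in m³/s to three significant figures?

Direct runoff: 0.0, 10.8, 71.7, 72.3, 163.9, 230.1, 353.5, 432.2, 377.8, 330.2, 288.6, 0.0 m³/s; ΣQ_DR = 2331 m³/s, peak = 432.2 m³/s.
Runoff depth d = ΣQ_DR·Δt / A = 2331 × 21600 / (3360 km²) = 14.99 mm.
The 1-cm UH is the DRH scaled by (10 mm)/d, so U_p = 432.2 × 10/14.99 = 288 m³/s.

U_p ≈ 288 m³/s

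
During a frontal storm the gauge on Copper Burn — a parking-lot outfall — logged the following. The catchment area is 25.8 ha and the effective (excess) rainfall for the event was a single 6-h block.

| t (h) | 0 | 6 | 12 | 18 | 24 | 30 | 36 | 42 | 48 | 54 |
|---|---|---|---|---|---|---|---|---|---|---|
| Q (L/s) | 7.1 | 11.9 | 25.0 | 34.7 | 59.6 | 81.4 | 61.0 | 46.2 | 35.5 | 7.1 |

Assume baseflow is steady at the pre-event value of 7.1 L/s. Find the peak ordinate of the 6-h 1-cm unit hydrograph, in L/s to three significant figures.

Direct runoff: 0.0, 4.8, 17.9, 27.6, 52.5, 74.3, 53.9, 39.1, 28.4, 0.0 L/s; ΣQ_DR = 298.5 L/s, peak = 74.3 L/s.
Runoff depth d = ΣQ_DR·Δt / A = 298.5 × 21600 / (25.8 ha) = 24.99 mm.
The 1-cm UH is the DRH scaled by (10 mm)/d, so U_p = 74.3 × 10/24.99 = 29.7 L/s.

U_p ≈ 29.7 L/s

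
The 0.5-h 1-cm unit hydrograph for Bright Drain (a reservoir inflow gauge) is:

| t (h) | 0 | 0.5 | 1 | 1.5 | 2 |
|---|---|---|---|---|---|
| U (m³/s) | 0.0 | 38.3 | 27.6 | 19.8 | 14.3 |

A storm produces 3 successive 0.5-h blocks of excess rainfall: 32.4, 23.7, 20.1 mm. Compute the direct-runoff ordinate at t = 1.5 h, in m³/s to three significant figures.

By discrete convolution, Q_j = Σ (P_i / 10 mm) · U_{j−i}.
At t = 1.5 h (j=3): Q = (32.4/10)·19.8 + (23.7/10)·27.6 + (20.1/10)·38.3 = 207 m³/s.

Q ≈ 207 m³/s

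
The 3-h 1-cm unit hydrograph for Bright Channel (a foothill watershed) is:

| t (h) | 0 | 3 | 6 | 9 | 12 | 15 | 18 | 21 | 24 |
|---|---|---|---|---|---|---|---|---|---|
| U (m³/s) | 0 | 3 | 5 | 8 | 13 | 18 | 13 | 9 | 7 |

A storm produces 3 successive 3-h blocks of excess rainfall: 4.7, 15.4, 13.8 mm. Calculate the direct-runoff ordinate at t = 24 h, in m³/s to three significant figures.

Q ≈ 35.1 m³/s

By discrete convolution, Q_j = Σ (P_i / 10 mm) · U_{j−i}.
At t = 24 h (j=8): Q = (4.7/10)·7 + (15.4/10)·9 + (13.8/10)·13 = 35.1 m³/s.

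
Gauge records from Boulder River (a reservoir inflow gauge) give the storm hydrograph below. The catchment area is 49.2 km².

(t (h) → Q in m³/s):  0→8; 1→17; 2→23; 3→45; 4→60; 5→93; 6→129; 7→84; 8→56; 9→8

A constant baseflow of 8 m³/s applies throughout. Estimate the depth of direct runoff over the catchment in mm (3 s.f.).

d ≈ 32.4 mm

Direct runoff: 0.0, 9.0, 15.0, 37.0, 52.0, 85.0, 121.0, 76.0, 48.0, 0.0 m³/s; ΣQ_DR = 443.0 m³/s.
V = ΣQ_DR · Δt = 443.0 × 3600 s = 1.595 × 10^6 m³.
Over A = 49.2 km², depth = V / A = 32.4 mm.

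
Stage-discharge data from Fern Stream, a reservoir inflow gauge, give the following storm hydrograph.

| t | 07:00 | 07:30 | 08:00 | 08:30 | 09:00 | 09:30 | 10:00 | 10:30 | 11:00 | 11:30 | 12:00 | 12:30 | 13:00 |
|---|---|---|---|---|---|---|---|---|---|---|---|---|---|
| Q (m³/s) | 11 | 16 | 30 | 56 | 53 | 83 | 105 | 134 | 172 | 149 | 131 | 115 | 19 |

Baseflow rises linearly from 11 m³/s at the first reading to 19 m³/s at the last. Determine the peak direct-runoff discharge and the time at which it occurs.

Subtracting baseflow gives direct-runoff ordinates: 0.00, 4.33, 17.67, 43.00, 39.33, 68.67, 90.00, 118.33, 155.67, 132.00, 113.33, 96.67, 0.00 m³/s.
The maximum is 155.67 m³/s, occurring at the reading for t = 11:00.

Q_p = 155.67 m³/s at t = 11:00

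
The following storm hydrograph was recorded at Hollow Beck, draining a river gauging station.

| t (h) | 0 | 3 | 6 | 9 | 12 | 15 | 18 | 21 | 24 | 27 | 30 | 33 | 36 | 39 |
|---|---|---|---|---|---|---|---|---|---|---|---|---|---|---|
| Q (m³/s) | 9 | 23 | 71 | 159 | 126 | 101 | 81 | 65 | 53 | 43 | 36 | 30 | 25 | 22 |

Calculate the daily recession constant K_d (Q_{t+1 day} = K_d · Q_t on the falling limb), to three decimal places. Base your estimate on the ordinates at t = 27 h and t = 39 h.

Between t = 27 h and t = 39 h the flow falls from 43 to 22 m³/s over 4×3 h = 12 h.
Per-interval ratio K = (22/43)^(1/4) = 0.8457; K_d = K^(24/3) = 0.262.

K_d ≈ 0.262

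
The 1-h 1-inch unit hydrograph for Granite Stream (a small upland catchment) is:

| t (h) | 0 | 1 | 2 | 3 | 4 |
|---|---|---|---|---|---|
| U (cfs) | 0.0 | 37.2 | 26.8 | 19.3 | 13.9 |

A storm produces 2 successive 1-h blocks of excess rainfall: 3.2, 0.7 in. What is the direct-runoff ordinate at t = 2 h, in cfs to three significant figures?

Q ≈ 112 cfs

By discrete convolution, Q_j = Σ (P_i / 1 in) · U_{j−i}.
At t = 2 h (j=2): Q = (3.2/1)·26.8 + (0.7/1)·37.2 = 112 cfs.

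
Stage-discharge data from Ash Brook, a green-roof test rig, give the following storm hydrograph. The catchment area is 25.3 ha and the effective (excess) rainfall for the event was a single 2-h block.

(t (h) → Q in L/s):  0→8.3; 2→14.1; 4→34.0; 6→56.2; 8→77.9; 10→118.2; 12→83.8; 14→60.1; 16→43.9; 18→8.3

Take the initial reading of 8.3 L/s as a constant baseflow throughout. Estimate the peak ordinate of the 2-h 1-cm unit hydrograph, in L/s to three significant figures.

Direct runoff: 0.0, 5.8, 25.7, 47.9, 69.6, 109.9, 75.5, 51.8, 35.6, 0.0 L/s; ΣQ_DR = 421.8 L/s, peak = 109.9 L/s.
Runoff depth d = ΣQ_DR·Δt / A = 421.8 × 7200 / (25.3 ha) = 12.00 mm.
The 1-cm UH is the DRH scaled by (10 mm)/d, so U_p = 109.9 × 10/12.00 = 91.6 L/s.

U_p ≈ 91.6 L/s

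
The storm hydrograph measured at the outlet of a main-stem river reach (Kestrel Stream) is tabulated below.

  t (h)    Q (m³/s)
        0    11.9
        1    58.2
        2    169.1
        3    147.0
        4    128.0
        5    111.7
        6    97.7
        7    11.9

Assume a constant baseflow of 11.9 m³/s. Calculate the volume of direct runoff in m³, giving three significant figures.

V ≈ 2.31 × 10^6 m³

Direct-runoff ordinates (Q − Q_b): 0.0, 46.3, 157.2, 135.1, 116.1, 99.8, 85.8, 0.0 m³/s.
ΣQ_DR = 640.3 m³/s.
With Δt = 1 h = 3600 s, V = ΣQ_DR · Δt = 640.3 × 3600 = 2.31 × 10^6 m³.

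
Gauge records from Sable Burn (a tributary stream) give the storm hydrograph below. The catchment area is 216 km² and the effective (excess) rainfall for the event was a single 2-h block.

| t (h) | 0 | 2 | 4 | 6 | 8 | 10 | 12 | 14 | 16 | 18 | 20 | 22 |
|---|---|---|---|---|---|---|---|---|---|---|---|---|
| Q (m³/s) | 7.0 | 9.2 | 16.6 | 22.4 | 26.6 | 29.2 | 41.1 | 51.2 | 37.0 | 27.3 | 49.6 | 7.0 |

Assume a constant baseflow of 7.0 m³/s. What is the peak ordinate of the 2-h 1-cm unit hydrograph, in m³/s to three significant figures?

U_p ≈ 55.2 m³/s

Direct runoff: 0.0, 2.2, 9.6, 15.4, 19.6, 22.2, 34.1, 44.2, 30.0, 20.3, 42.6, 0.0 m³/s; ΣQ_DR = 240.2 m³/s, peak = 44.2 m³/s.
Runoff depth d = ΣQ_DR·Δt / A = 240.2 × 7200 / (216 km²) = 8.007 mm.
The 1-cm UH is the DRH scaled by (10 mm)/d, so U_p = 44.2 × 10/8.007 = 55.2 m³/s.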